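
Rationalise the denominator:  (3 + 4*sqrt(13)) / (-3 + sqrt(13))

(15*sqrt(13) + 61)/4

Multiply numerator and denominator by -sqrt(13) - 3.
Denominator becomes -4; numerator becomes -61 - 15*sqrt(13).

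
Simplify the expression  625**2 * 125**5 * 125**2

625**2 = 5**8; 125**5 = 5**15; 125**2 = 5**6
Combine exponents: 5**29

5**29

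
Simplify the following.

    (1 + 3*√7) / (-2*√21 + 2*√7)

(-21*√3 - 21 - √21 - √7)/28

Multiply numerator and denominator by 2*√7 + 2*√21.
Denominator becomes -56; numerator becomes 2*√7 + 2*√21 + 42 + 42*√3.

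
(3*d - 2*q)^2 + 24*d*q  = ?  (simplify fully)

(3*d + 2*q)^2

Expand the square and combine the 24*d*q term.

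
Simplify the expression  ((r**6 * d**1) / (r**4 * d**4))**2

r**4/d**6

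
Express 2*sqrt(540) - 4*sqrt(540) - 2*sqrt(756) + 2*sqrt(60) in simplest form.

-12*sqrt(21) - 8*sqrt(15)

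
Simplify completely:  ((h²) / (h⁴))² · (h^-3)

h^(-7)

Inside the bracket: (h^-2)
Raise to the power 2: (h^-4)
Multiply by (h^-3): add exponents.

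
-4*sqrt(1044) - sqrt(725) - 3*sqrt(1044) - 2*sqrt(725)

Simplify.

-57*sqrt(29)

4*sqrt(1044) = 24*sqrt(29); sqrt(725) = 5*sqrt(29); 3*sqrt(1044) = 18*sqrt(29); 2*sqrt(725) = 10*sqrt(29)
Combine: (-24 - 5 - 18 - 10)·sqrt(29) = -57*sqrt(29)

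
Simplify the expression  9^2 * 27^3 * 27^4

3^25

9^2 = 3^4; 27^3 = 3^9; 27^4 = 3^12
Combine exponents: 3^25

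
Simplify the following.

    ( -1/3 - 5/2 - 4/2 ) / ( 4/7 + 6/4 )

-7/3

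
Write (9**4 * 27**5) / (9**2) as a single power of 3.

3**19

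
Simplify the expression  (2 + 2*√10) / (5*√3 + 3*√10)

(-10*√30 - 10*√3 + 6*√10 + 60)/15

Multiply numerator and denominator by -5*√3 + 3*√10.
Denominator becomes 15; numerator becomes -10*√30 - 10*√3 + 6*√10 + 60.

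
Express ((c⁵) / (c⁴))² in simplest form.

Inside the bracket: c¹
Raise to the power 2: c²

c²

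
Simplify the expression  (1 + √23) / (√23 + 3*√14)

(-23 - √23 + 3*√14 + 3*√322)/103

Multiply numerator and denominator by -3*√14 + √23.
Denominator becomes -103; numerator becomes -3*√322 - 3*√14 + √23 + 23.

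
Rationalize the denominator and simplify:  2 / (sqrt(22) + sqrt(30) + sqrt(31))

Group as (sqrt(22) + sqrt(30)) + sqrt(31); multiply by (sqrt(22) + sqrt(30)) - sqrt(31), then rationalise the remaining surd.

(-8*sqrt(5115) + 42*sqrt(31) + 46*sqrt(30) + 78*sqrt(22))/2199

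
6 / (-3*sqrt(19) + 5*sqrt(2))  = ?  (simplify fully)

Multiply numerator and denominator by 5*sqrt(2) + 3*sqrt(19).
Denominator becomes -121; numerator becomes 30*sqrt(2) + 18*sqrt(19).

(-18*sqrt(19) - 30*sqrt(2))/121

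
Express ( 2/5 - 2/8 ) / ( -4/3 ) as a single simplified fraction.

-9/80

Numerator: 2/5 - 2/8 = 3/20
Denominator: -4/3 = -4/3
Divide: (3/20) · (-3/4) = -9/80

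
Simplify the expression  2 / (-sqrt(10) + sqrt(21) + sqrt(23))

(-17*sqrt(10) + 4*sqrt(23) + 6*sqrt(21) + sqrt(4830))/194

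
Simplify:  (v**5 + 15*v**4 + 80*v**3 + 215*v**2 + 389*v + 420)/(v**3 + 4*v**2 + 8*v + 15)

v**2 + 11*v + 28

Factor: v**5 + 15*v**4 + 80*v**3 + 215*v**2 + 389*v + 420 = (v + 3)*(v + 4)*(v**2 + v + 5)*(v + 7);  v**3 + 4*v**2 + 8*v + 15 = (v**2 + v + 5)*(v + 3)
Cancel the common factors (v**2 + v + 5), (v + 3).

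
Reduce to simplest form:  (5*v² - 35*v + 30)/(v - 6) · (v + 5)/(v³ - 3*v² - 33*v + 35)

5/(v - 7)

Factor: 5*v² - 35*v + 30 = 5·(v - 1)·(v - 6);  v³ - 3*v² - 33*v + 35 = (v - 1)·(v - 7)·(v + 5)
Cancel the common factors (v - 6), (v - 1), (v + 5).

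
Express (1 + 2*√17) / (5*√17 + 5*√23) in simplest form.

(-34 - √17 + √23 + 2*√391)/30

Multiply numerator and denominator by -5*√23 + 5*√17.
Denominator becomes -150; numerator becomes -10*√391 - 5*√23 + 5*√17 + 170.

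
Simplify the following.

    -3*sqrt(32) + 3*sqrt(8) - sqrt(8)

-8*sqrt(2)

3*sqrt(32) = 12*sqrt(2); 3*sqrt(8) = 6*sqrt(2); sqrt(8) = 2*sqrt(2)
Combine: (-12 + 6 - 2)·sqrt(2) = -8*sqrt(2)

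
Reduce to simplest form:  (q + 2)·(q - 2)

q² - 4

Product of conjugates: (P+Q)(P-Q) = P^2 - Q^2.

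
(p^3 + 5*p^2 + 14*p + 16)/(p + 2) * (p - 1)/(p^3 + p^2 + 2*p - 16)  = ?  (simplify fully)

(p - 1)/(p - 2)

Factor: p^3 + 5*p^2 + 14*p + 16 = (p + 2)*(p^2 + 3*p + 8);  p^3 + p^2 + 2*p - 16 = (p^2 + 3*p + 8)*(p - 2)
Cancel the common factors (p^2 + 3*p + 8), (p + 2).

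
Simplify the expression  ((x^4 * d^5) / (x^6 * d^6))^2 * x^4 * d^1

1/d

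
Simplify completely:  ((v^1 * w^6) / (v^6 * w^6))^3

v^(-15)

Inside the bracket: (v^-5)
Raise to the power 3: (v^-15)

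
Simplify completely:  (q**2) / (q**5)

q**(-3)

Quotient: (q**-3)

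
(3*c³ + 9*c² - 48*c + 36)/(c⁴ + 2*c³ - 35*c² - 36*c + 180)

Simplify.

Factor: 3*c³ + 9*c² - 48*c + 36 = 3·(c - 2)·(c - 1)·(c + 6);  c⁴ + 2*c³ - 35*c² - 36*c + 180 = (c + 3)·(c + 6)·(c - 2)·(c - 5)
Cancel the common factors (c + 6), (c - 2).

(3*c - 3)/(c² - 2*c - 15)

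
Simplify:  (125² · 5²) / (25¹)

125² = 5^6; 5² = 5^2; 25¹ = 5^2
Combine exponents: 5^6

5^6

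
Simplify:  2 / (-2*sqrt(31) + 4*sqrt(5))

Multiply numerator and denominator by 4*sqrt(5) + 2*sqrt(31).
Denominator becomes -44; numerator becomes 8*sqrt(5) + 4*sqrt(31).

(-sqrt(31) - 2*sqrt(5))/11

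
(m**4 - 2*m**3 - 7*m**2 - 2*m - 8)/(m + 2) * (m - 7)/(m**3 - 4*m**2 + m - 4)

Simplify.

Factor: m**4 - 2*m**3 - 7*m**2 - 2*m - 8 = (m**2 + 1)*(m - 4)*(m + 2);  m**3 - 4*m**2 + m - 4 = (m**2 + 1)*(m - 4)
Cancel the common factors (m**2 + 1), (m - 4), (m + 2).

m - 7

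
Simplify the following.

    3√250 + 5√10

3√250 = 15*√10; 5√10 = 5*√10
Combine: (15 + 5)·√10 = 20*√10

20*√10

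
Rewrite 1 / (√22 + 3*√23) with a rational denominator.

(-√22 + 3*√23)/185

Multiply numerator and denominator by -3*√23 + √22.
Denominator becomes -185; numerator becomes -3*√23 + √22.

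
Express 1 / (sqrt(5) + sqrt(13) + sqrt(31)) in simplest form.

(-2*sqrt(2015) - 13*sqrt(31) + 23*sqrt(13) + 39*sqrt(5))/91

Group as (sqrt(5) + sqrt(31)) + sqrt(13); multiply by (sqrt(5) + sqrt(31)) - sqrt(13), then rationalise the remaining surd.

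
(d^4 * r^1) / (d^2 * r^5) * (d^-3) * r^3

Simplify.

Quotient: d^2 * (r^-4)
Multiply by (d^-3) * r^3: add exponents.

1/(d*r)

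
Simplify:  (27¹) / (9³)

3^(-3)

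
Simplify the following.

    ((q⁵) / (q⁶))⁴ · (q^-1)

Inside the bracket: (q^-1)
Raise to the power 4: (q^-4)
Multiply by (q^-1): add exponents.

q^(-5)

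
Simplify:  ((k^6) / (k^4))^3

Inside the bracket: k^2
Raise to the power 3: k^6

k^6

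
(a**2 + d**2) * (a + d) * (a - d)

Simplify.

Pair the conjugate factors: (a+d)(a-d) = a**2 - d**2, then repeat with the next factor.

a**4 - d**4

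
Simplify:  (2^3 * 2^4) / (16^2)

2^(-1)

2^3 = 2^3; 2^4 = 2^4; 16^2 = 2^8
Combine exponents: 2^(-1)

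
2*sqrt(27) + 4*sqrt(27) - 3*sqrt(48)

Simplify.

6*sqrt(3)

2*sqrt(27) = 6*sqrt(3); 4*sqrt(27) = 12*sqrt(3); 3*sqrt(48) = 12*sqrt(3)
Combine: (6 + 12 - 12)·sqrt(3) = 6*sqrt(3)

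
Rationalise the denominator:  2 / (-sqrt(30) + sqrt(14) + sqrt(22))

(-3*sqrt(30) + 11*sqrt(22) + 19*sqrt(14) + 2*sqrt(2310))/299

Group as (sqrt(14) + sqrt(22)) - sqrt(30); multiply by (sqrt(14) + sqrt(22)) + sqrt(30), then rationalise the remaining surd.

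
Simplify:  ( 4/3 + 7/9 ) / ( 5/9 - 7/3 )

-19/16

Numerator: 4/3 + 7/9 = 19/9
Denominator: 5/9 - 7/3 = -16/9
Divide: (19/9) · (-9/16) = -19/16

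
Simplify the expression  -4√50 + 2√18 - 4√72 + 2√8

-34*√2

4√50 = 20*√2; 2√18 = 6*√2; 4√72 = 24*√2; 2√8 = 4*√2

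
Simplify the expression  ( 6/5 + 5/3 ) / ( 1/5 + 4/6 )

43/13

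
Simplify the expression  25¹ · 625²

25¹ = 5^2; 625² = 5^8
Combine exponents: 5^10

5^10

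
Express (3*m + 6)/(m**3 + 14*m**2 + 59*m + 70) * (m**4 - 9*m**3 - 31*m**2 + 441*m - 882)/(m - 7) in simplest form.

(3*m**2 - 27*m + 54)/(m + 5)

Factor: 3*m + 6 = 3*(m + 2);  m**3 + 14*m**2 + 59*m + 70 = (m + 7)*(m + 2)*(m + 5);  m**4 - 9*m**3 - 31*m**2 + 441*m - 882 = (m - 6)*(m - 7)*(m - 3)*(m + 7)
Cancel the common factors (m - 7), (m + 7), (m + 2).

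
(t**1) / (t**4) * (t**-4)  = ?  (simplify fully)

t**(-7)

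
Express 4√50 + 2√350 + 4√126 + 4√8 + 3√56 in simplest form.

28*√2 + 28*√14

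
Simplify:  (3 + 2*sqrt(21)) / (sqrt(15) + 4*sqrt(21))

(-2*sqrt(35) - sqrt(15) + 4*sqrt(21) + 56)/107

Multiply numerator and denominator by -sqrt(15) + 4*sqrt(21).
Denominator becomes 321; numerator becomes -6*sqrt(35) - 3*sqrt(15) + 12*sqrt(21) + 168.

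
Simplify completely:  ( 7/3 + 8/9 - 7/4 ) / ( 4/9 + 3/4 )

53/43

Numerator: 7/3 + 8/9 - 7/4 = 53/36
Denominator: 4/9 + 3/4 = 43/36
Divide: (53/36) · (36/43) = 53/43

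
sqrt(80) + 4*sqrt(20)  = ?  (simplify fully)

sqrt(80) = 4*sqrt(5); 4*sqrt(20) = 8*sqrt(5)
Combine: (4 + 8)·sqrt(5) = 12*sqrt(5)

12*sqrt(5)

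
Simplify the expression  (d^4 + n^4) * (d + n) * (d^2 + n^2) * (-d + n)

-d^8 + n^8

Pair the conjugate factors: (n+d)(n-d) = -d^2 + n^2, then repeat with the next factor.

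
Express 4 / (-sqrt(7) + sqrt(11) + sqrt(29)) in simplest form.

Group as (sqrt(11) + sqrt(29)) - sqrt(7); multiply by (sqrt(11) + sqrt(29)) + sqrt(7), then rationalise the remaining surd.

(-132*sqrt(7) - 44*sqrt(29) + 100*sqrt(11) + 8*sqrt(2233))/187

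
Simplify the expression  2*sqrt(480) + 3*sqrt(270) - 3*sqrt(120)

2*sqrt(480) = 8*sqrt(30); 3*sqrt(270) = 9*sqrt(30); 3*sqrt(120) = 6*sqrt(30)
Combine: (8 + 9 - 6)·sqrt(30) = 11*sqrt(30)

11*sqrt(30)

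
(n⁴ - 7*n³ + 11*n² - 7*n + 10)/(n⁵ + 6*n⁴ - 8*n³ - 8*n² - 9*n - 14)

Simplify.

(n - 5)/(n² + 8*n + 7)

Factor: n⁴ - 7*n³ + 11*n² - 7*n + 10 = (n - 5)·(n² + 1)·(n - 2);  n⁵ + 6*n⁴ - 8*n³ - 8*n² - 9*n - 14 = (n - 2)·(n + 1)·(n² + 1)·(n + 7)
Cancel the common factors (n² + 1), (n - 2).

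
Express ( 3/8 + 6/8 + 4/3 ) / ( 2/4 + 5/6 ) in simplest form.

Numerator: 3/8 + 6/8 + 4/3 = 59/24
Denominator: 2/4 + 5/6 = 4/3
Divide: (59/24) · (3/4) = 59/32

59/32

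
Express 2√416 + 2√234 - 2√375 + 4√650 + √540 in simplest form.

-4*√15 + 34*√26

2√416 = 8*√26; 2√234 = 6*√26; 2√375 = 10*√15; 4√650 = 20*√26; √540 = 6*√15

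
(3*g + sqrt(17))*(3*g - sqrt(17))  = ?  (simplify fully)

9*g^2 - 17

Product of conjugates: (P+Q)(P-Q) = P^2 - Q^2.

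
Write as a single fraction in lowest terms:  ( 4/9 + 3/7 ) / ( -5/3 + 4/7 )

-55/69

Numerator: 4/9 + 3/7 = 55/63
Denominator: -5/3 + 4/7 = -23/21
Divide: (55/63) · (-21/23) = -55/69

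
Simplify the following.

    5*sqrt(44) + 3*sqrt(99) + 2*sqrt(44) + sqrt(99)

26*sqrt(11)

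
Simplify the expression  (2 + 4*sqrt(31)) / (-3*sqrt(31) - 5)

Multiply numerator and denominator by -5 + 3*sqrt(31).
Denominator becomes -254; numerator becomes -14*sqrt(31) + 362.

(-181 + 7*sqrt(31))/127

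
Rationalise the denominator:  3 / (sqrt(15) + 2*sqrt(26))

(-3*sqrt(15) + 6*sqrt(26))/89

Multiply numerator and denominator by -2*sqrt(26) + sqrt(15).
Denominator becomes -89; numerator becomes -6*sqrt(26) + 3*sqrt(15).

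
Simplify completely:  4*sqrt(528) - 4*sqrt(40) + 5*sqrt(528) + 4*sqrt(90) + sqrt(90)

7*sqrt(10) + 36*sqrt(33)

4*sqrt(528) = 16*sqrt(33); 4*sqrt(40) = 8*sqrt(10); 5*sqrt(528) = 20*sqrt(33); 4*sqrt(90) = 12*sqrt(10); sqrt(90) = 3*sqrt(10)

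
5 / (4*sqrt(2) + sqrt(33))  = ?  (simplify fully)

-20*sqrt(2) + 5*sqrt(33)

Multiply numerator and denominator by -sqrt(33) + 4*sqrt(2).
Denominator becomes -1; numerator becomes -5*sqrt(33) + 20*sqrt(2).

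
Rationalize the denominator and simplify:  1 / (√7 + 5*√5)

(-√7 + 5*√5)/118

Multiply numerator and denominator by -5*√5 + √7.
Denominator becomes -118; numerator becomes -5*√5 + √7.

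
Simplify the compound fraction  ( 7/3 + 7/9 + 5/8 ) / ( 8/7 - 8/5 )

-9415/1152

Numerator: 7/3 + 7/9 + 5/8 = 269/72
Denominator: 8/7 - 8/5 = -16/35
Divide: (269/72) · (-35/16) = -9415/1152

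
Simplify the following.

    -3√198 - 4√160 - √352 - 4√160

3√198 = 9*√22; 4√160 = 16*√10; √352 = 4*√22; 4√160 = 16*√10

-32*√10 - 13*√22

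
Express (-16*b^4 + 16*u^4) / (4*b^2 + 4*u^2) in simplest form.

-4*b^2 + 4*u^2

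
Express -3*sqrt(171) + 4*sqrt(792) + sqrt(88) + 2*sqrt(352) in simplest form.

3*sqrt(171) = 9*sqrt(19); 4*sqrt(792) = 24*sqrt(22); sqrt(88) = 2*sqrt(22); 2*sqrt(352) = 8*sqrt(22)

-9*sqrt(19) + 34*sqrt(22)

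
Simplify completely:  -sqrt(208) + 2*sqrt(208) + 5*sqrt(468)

34*sqrt(13)

sqrt(208) = 4*sqrt(13); 2*sqrt(208) = 8*sqrt(13); 5*sqrt(468) = 30*sqrt(13)
Combine: (-4 + 8 + 30)·sqrt(13) = 34*sqrt(13)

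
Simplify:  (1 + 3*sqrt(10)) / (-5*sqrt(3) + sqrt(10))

(-15*sqrt(30) - 30 - 5*sqrt(3) - sqrt(10))/65

Multiply numerator and denominator by sqrt(10) + 5*sqrt(3).
Denominator becomes -65; numerator becomes sqrt(10) + 5*sqrt(3) + 30 + 15*sqrt(30).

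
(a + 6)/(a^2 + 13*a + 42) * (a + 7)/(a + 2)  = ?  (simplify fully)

Factor: a^2 + 13*a + 42 = (a + 6)*(a + 7)
Cancel the common factors (a + 7), (a + 6).

1/(a + 2)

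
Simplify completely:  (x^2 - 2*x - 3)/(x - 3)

Factor: x^2 - 2*x - 3 = (x + 1)*(x - 3)
Cancel the common factor (x - 3).

x + 1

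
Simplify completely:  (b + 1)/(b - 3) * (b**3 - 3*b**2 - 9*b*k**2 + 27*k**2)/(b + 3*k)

b**2 - 3*b*k + b - 3*k

Factor: b**3 - 3*b**2 - 9*b*k**2 + 27*k**2 = (b - 3*k)*(b - 3)*(b + 3*k)
Cancel the common factors (b - 3), (b + 3*k).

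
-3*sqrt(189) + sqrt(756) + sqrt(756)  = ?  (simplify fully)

3*sqrt(21)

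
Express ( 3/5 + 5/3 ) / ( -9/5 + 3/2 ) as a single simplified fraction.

-68/9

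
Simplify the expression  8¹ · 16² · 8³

8¹ = 2^3; 16² = 2^8; 8³ = 2^9
Combine exponents: 2^20

2^20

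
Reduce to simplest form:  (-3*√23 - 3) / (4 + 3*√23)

Multiply numerator and denominator by -3*√23 + 4.
Denominator becomes -191; numerator becomes -3*√23 + 195.

(-195 + 3*√23)/191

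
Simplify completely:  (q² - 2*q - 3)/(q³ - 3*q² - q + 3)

1/(q - 1)

Factor: q² - 2*q - 3 = (q + 1)·(q - 3);  q³ - 3*q² - q + 3 = (q - 1)·(q + 1)·(q - 3)
Cancel the common factors (q - 3), (q + 1).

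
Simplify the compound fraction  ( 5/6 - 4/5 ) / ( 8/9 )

3/80

Numerator: 5/6 - 4/5 = 1/30
Denominator: 8/9 = 8/9
Divide: (1/30) · (9/8) = 3/80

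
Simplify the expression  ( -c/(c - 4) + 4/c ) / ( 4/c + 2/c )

Numerator: -c/(c - 4) + 4/c = (-c² + 4*c - 16)/(c² - 4*c)
Denominator: 4/c + 2/c = 6/c
Divide: ((-c² + 4*c - 16)/(c² - 4*c)) · (c/6) = (-c² + 4*c - 16)/(6*c - 24)

(-c² + 4*c - 16)/(6*c - 24)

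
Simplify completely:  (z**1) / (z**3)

Quotient: (z**-2)

z**(-2)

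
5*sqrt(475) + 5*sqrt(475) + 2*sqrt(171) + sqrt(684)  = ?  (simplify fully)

5*sqrt(475) = 25*sqrt(19); 5*sqrt(475) = 25*sqrt(19); 2*sqrt(171) = 6*sqrt(19); sqrt(684) = 6*sqrt(19)
Combine: (25 + 25 + 6 + 6)·sqrt(19) = 62*sqrt(19)

62*sqrt(19)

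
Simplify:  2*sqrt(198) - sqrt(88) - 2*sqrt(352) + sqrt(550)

2*sqrt(198) = 6*sqrt(22); sqrt(88) = 2*sqrt(22); 2*sqrt(352) = 8*sqrt(22); sqrt(550) = 5*sqrt(22)
Combine: (6 - 2 - 8 + 5)·sqrt(22) = sqrt(22)

sqrt(22)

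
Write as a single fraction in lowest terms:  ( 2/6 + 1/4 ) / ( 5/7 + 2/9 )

147/236

Numerator: 2/6 + 1/4 = 7/12
Denominator: 5/7 + 2/9 = 59/63
Divide: (7/12) · (63/59) = 147/236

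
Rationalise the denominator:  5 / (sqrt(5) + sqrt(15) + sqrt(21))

Group as (sqrt(5) + sqrt(21)) + sqrt(15); multiply by (sqrt(5) + sqrt(21)) - sqrt(15), then rationalise the remaining surd.

(-150*sqrt(7) - 5*sqrt(21) + 55*sqrt(15) + 155*sqrt(5))/299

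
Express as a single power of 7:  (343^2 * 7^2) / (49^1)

343^2 = 7^6; 7^2 = 7^2; 49^1 = 7^2
Combine exponents: 7^6

7^6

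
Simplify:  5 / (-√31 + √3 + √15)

Group as (√3 + √15) - √31; multiply by (√3 + √15) + √31, then rationalise the remaining surd.

(65*√31 + 95*√15 + 215*√3 + 30*√155)/11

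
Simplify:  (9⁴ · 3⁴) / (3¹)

3^11

9⁴ = 3^8; 3⁴ = 3^4; 3¹ = 3^1
Combine exponents: 3^11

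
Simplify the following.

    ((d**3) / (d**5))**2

d**(-4)

Inside the bracket: (d**-2)
Raise to the power 2: (d**-4)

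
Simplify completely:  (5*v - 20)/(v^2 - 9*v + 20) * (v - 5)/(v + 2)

5/(v + 2)

Factor: 5*v - 20 = 5*(v - 4);  v^2 - 9*v + 20 = (v - 4)*(v - 5)
Cancel the common factors (v - 4), (v - 5).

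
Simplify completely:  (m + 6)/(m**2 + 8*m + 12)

1/(m + 2)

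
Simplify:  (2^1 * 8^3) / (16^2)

2^2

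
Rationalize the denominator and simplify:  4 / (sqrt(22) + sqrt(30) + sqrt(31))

(-16*sqrt(5115) + 84*sqrt(31) + 92*sqrt(30) + 156*sqrt(22))/2199

Group as (sqrt(30) + sqrt(31)) + sqrt(22); multiply by (sqrt(30) + sqrt(31)) - sqrt(22), then rationalise the remaining surd.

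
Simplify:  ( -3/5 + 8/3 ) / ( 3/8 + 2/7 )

1736/555

Numerator: -3/5 + 8/3 = 31/15
Denominator: 3/8 + 2/7 = 37/56
Divide: (31/15) · (56/37) = 1736/555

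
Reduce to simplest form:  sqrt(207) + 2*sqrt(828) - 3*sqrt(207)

6*sqrt(23)

sqrt(207) = 3*sqrt(23); 2*sqrt(828) = 12*sqrt(23); 3*sqrt(207) = 9*sqrt(23)
Combine: (3 + 12 - 9)·sqrt(23) = 6*sqrt(23)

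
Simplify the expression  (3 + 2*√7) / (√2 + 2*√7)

(-2*√14 - 3*√2 + 6*√7 + 28)/26

Multiply numerator and denominator by -√2 + 2*√7.
Denominator becomes 26; numerator becomes -2*√14 - 3*√2 + 6*√7 + 28.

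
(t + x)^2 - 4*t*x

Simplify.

Expand the square and combine the 4*t*x term.

(t - x)^2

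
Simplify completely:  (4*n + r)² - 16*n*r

(4*n - r)²

Expanding gives 16*n² - 8*n*r + r², a perfect square.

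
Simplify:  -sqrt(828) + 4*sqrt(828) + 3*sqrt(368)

sqrt(828) = 6*sqrt(23); 4*sqrt(828) = 24*sqrt(23); 3*sqrt(368) = 12*sqrt(23)
Combine: (-6 + 24 + 12)·sqrt(23) = 30*sqrt(23)

30*sqrt(23)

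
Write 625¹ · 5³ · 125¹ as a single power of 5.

5^10

625¹ = 5^4; 5³ = 5^3; 125¹ = 5^3
Combine exponents: 5^10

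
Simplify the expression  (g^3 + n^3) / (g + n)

Apply the sum-of-cubes factorisation and cancel (g + n).

g^2 - g*n + n^2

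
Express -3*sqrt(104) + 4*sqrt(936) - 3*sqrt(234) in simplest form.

9*sqrt(26)

3*sqrt(104) = 6*sqrt(26); 4*sqrt(936) = 24*sqrt(26); 3*sqrt(234) = 9*sqrt(26)
Combine: (-6 + 24 - 9)·sqrt(26) = 9*sqrt(26)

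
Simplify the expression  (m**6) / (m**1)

m**5

Quotient: m**5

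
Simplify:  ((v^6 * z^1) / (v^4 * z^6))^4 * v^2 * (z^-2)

Inside the bracket: v^2 * (z^-5)
Raise to the power 4: v^8 * (z^-20)
Multiply by v^2 * (z^-2): add exponents.

v^10/z^22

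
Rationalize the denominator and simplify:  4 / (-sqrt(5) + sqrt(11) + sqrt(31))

(-100*sqrt(11) - 8*sqrt(1705) + 148*sqrt(5) + 60*sqrt(31))/5

Group as (sqrt(11) + sqrt(31)) - sqrt(5); multiply by (sqrt(11) + sqrt(31)) + sqrt(5), then rationalise the remaining surd.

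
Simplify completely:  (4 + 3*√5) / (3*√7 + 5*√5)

(-9*√35 - 12*√7 + 20*√5 + 75)/62

Multiply numerator and denominator by -3*√7 + 5*√5.
Denominator becomes 62; numerator becomes -9*√35 - 12*√7 + 20*√5 + 75.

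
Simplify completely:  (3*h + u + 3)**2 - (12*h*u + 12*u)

(3*h - u + 3)**2

After expansion: 9*h**2 - 6*h*u + 18*h + u**2 - 6*u + 9 — a perfect-square trinomial.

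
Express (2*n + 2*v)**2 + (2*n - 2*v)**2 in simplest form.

8*n**2 + 8*v**2

Write as f((2*n),(2*v)) + f((2*n),-(2*v)) and expand.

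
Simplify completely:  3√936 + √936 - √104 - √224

3√936 = 18*√26; √936 = 6*√26; √104 = 2*√26; √224 = 4*√14

-4*√14 + 22*√26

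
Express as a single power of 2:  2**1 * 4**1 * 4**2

2**7

2**1 = 2**1; 4**1 = 2**2; 4**2 = 2**4
Combine exponents: 2**7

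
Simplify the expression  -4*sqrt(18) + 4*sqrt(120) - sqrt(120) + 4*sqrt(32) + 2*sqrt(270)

4*sqrt(2) + 12*sqrt(30)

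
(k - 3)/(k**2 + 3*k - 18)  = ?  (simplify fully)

1/(k + 6)

Factor: k**2 + 3*k - 18 = (k - 3)*(k + 6)
Cancel the common factor (k - 3).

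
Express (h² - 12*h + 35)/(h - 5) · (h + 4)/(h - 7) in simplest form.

h + 4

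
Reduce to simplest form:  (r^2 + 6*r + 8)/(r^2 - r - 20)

(r + 2)/(r - 5)

Factor: r^2 + 6*r + 8 = (r + 2)*(r + 4);  r^2 - r - 20 = (r - 5)*(r + 4)
Cancel the common factor (r + 4).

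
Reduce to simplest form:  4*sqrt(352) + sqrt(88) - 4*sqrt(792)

-6*sqrt(22)

4*sqrt(352) = 16*sqrt(22); sqrt(88) = 2*sqrt(22); 4*sqrt(792) = 24*sqrt(22)
Combine: (16 + 2 - 24)·sqrt(22) = -6*sqrt(22)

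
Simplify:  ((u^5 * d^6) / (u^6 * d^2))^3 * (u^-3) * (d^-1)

Inside the bracket: (u^-1) * d^4
Raise to the power 3: (u^-3) * d^12
Multiply by (u^-3) * (d^-1): add exponents.

d^11/u^6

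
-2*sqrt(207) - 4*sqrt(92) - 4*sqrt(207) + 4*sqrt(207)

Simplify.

2*sqrt(207) = 6*sqrt(23); 4*sqrt(92) = 8*sqrt(23); 4*sqrt(207) = 12*sqrt(23); 4*sqrt(207) = 12*sqrt(23)
Combine: (-6 - 8 - 12 + 12)·sqrt(23) = -14*sqrt(23)

-14*sqrt(23)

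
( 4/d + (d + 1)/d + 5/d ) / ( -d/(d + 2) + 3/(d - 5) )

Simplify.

(-d³ - 7*d² + 40*d + 100)/(d³ - 8*d² - 6*d)

Numerator: 4/d + (d + 1)/d + 5/d = (d + 10)/d
Denominator: -d/(d + 2) + 3/(d - 5) = (-d² + 8*d + 6)/(d² - 3*d - 10)
Divide: ((d + 10)/d) · ((d² - 3*d - 10)/(-d² + 8*d + 6)) = (-d³ - 7*d² + 40*d + 100)/(d³ - 8*d² - 6*d)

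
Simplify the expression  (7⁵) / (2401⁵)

7⁵ = 7^5; 2401⁵ = 7^20
Combine exponents: 7^(-15)

7^(-15)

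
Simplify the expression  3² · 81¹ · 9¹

3^8

3² = 3^2; 81¹ = 3^4; 9¹ = 3^2
Combine exponents: 3^8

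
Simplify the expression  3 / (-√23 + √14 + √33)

(-12*√23 + 2*√33 + 21*√14 + √10626)/212

Group as (√14 + √33) - √23; multiply by (√14 + √33) + √23, then rationalise the remaining surd.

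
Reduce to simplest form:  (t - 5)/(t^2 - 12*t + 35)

1/(t - 7)

Factor: t^2 - 12*t + 35 = (t - 5)*(t - 7)
Cancel the common factor (t - 5).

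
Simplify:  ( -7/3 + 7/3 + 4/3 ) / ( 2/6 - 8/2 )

Numerator: -7/3 + 7/3 + 4/3 = 4/3
Denominator: 2/6 - 8/2 = -11/3
Divide: (4/3) · (-3/11) = -4/11

-4/11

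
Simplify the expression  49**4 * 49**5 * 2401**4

49**4 = 7**8; 49**5 = 7**10; 2401**4 = 7**16
Combine exponents: 7**34

7**34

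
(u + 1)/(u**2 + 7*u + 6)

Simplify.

Factor: u**2 + 7*u + 6 = (u + 1)*(u + 6)
Cancel the common factor (u + 1).

1/(u + 6)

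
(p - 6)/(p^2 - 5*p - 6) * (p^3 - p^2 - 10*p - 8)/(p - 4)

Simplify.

Factor: p^2 - 5*p - 6 = (p + 1)*(p - 6);  p^3 - p^2 - 10*p - 8 = (p - 4)*(p + 2)*(p + 1)
Cancel the common factors (p - 4), (p - 6), (p + 1).

p + 2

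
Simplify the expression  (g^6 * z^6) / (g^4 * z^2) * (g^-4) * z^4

z^8/g^2

Quotient: g^2 * z^4
Multiply by (g^-4) * z^4: add exponents.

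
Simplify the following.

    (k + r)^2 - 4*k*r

Expand the square and combine the 4*k*r term.

(k - r)^2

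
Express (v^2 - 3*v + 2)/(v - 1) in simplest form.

v - 2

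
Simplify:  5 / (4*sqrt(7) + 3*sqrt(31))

(-20*sqrt(7) + 15*sqrt(31))/167

Multiply numerator and denominator by -3*sqrt(31) + 4*sqrt(7).
Denominator becomes -167; numerator becomes -15*sqrt(31) + 20*sqrt(7).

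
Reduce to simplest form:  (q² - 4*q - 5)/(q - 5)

Factor: q² - 4*q - 5 = (q + 1)·(q - 5)
Cancel the common factor (q - 5).

q + 1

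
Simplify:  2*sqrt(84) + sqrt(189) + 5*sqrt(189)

2*sqrt(84) = 4*sqrt(21); sqrt(189) = 3*sqrt(21); 5*sqrt(189) = 15*sqrt(21)
Combine: (4 + 3 + 15)·sqrt(21) = 22*sqrt(21)

22*sqrt(21)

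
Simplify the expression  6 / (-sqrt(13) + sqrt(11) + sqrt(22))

Group as (sqrt(11) + sqrt(22)) - sqrt(13); multiply by (sqrt(11) + sqrt(22)) + sqrt(13), then rationalise the remaining surd.

(-30*sqrt(13) + 3*sqrt(22) + 36*sqrt(11) + 33*sqrt(26))/142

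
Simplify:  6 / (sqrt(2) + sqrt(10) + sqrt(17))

Group as (sqrt(2) + sqrt(10)) + sqrt(17); multiply by (sqrt(2) + sqrt(10)) - sqrt(17), then rationalise the remaining surd.

(-24*sqrt(85) - 30*sqrt(17) + 54*sqrt(10) + 150*sqrt(2))/55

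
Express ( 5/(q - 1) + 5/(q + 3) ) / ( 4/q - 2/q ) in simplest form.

Numerator: 5/(q - 1) + 5/(q + 3) = (10*q + 10)/(q^2 + 2*q - 3)
Denominator: 4/q - 2/q = 2/q
Divide: ((10*q + 10)/(q^2 + 2*q - 3)) · (q/2) = (5*q^2 + 5*q)/(q^2 + 2*q - 3)

(5*q^2 + 5*q)/(q^2 + 2*q - 3)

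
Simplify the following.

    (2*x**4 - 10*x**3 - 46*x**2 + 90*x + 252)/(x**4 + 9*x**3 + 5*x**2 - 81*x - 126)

(2*x - 14)/(x + 7)

Factor: 2*x**4 - 10*x**3 - 46*x**2 + 90*x + 252 = 2*(x - 3)*(x + 3)*(x + 2)*(x - 7);  x**4 + 9*x**3 + 5*x**2 - 81*x - 126 = (x + 7)*(x - 3)*(x + 3)*(x + 2)
Cancel the common factors (x + 3), (x + 2), (x - 3).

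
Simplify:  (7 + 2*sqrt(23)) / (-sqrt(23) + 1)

Multiply numerator and denominator by 1 + sqrt(23).
Denominator becomes -22; numerator becomes 9*sqrt(23) + 53.

(-53 - 9*sqrt(23))/22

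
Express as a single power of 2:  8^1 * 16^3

2^15

8^1 = 2^3; 16^3 = 2^12
Combine exponents: 2^15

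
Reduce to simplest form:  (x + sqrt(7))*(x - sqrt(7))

Product of conjugates: (P+Q)(P-Q) = P**2 - Q**2.

x**2 - 7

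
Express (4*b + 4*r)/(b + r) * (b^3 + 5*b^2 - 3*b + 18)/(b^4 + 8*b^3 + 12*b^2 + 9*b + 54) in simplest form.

4/(b + 3)

Factor: 4*b + 4*r = 4*(b + r);  b^3 + 5*b^2 - 3*b + 18 = (b + 6)*(b^2 - b + 3);  b^4 + 8*b^3 + 12*b^2 + 9*b + 54 = (b + 6)*(b + 3)*(b^2 - b + 3)
Cancel the common factors (b^2 - b + 3), (b + 6), (b + r).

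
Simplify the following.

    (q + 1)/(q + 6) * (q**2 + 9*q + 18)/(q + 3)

q + 1

Factor: q**2 + 9*q + 18 = (q + 6)*(q + 3)
Cancel the common factors (q + 6), (q + 3).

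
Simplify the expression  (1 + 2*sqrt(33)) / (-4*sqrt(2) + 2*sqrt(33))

(2*sqrt(2) + sqrt(33) + 4*sqrt(66) + 66)/50

Multiply numerator and denominator by 4*sqrt(2) + 2*sqrt(33).
Denominator becomes 100; numerator becomes 4*sqrt(2) + 2*sqrt(33) + 8*sqrt(66) + 132.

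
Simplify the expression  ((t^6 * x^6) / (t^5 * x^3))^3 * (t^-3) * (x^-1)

x^8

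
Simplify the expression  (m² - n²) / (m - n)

Difference of squares: factor out (m - n).

m + n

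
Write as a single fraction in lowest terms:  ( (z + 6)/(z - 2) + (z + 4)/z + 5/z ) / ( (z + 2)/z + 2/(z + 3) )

Numerator: (z + 6)/(z - 2) + (z + 4)/z + 5/z = (2*z² + 13*z - 18)/(z² - 2*z)
Denominator: (z + 2)/z + 2/(z + 3) = (z² + 7*z + 6)/(z² + 3*z)
Divide: ((2*z² + 13*z - 18)/(z² - 2*z)) · ((z² + 3*z)/(z² + 7*z + 6)) = (2*z³ + 19*z² + 21*z - 54)/(z³ + 5*z² - 8*z - 12)

(2*z³ + 19*z² + 21*z - 54)/(z³ + 5*z² - 8*z - 12)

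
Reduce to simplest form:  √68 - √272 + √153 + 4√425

21*√17

√68 = 2*√17; √272 = 4*√17; √153 = 3*√17; 4√425 = 20*√17
Combine: (2 - 4 + 3 + 20)·√17 = 21*√17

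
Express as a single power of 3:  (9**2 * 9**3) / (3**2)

3**8

9**2 = 3**4; 9**3 = 3**6; 3**2 = 3**2
Combine exponents: 3**8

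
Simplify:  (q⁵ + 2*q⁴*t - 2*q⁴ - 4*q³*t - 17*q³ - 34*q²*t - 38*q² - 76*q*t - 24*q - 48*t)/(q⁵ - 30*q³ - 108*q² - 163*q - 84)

(q² + 2*q*t - 6*q - 12*t)/(q² - 4*q - 21)

Factor: q⁵ + 2*q⁴*t - 2*q⁴ - 4*q³*t - 17*q³ - 34*q²*t - 38*q² - 76*q*t - 24*q - 48*t = (q + 2*t)·(q + 1)·(q² + 3*q + 4)·(q - 6);  q⁵ - 30*q³ - 108*q² - 163*q - 84 = (q² + 3*q + 4)·(q + 3)·(q - 7)·(q + 1)
Cancel the common factors (q² + 3*q + 4), (q + 1).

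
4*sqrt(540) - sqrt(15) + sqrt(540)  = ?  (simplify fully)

29*sqrt(15)

4*sqrt(540) = 24*sqrt(15); sqrt(15) = sqrt(15); sqrt(540) = 6*sqrt(15)
Combine: (24 - 1 + 6)·sqrt(15) = 29*sqrt(15)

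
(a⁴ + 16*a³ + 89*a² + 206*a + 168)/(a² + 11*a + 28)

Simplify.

Factor: a⁴ + 16*a³ + 89*a² + 206*a + 168 = (a + 2)·(a + 7)·(a + 4)·(a + 3);  a² + 11*a + 28 = (a + 7)·(a + 4)
Cancel the common factors (a + 7), (a + 4).

a² + 5*a + 6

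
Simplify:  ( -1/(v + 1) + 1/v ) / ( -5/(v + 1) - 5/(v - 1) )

Numerator: -1/(v + 1) + 1/v = 1/(v^2 + v)
Denominator: -5/(v + 1) - 5/(v - 1) = -10*v/(v^2 - 1)
Divide: (1/(v^2 + v)) · (-(v^2 - 1)/(10*v)) = (-v + 1)/(10*v^2)

(-v + 1)/(10*v^2)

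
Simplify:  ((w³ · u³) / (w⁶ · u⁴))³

1/(u³*w⁹)

Inside the bracket: (w^-3) · (u^-1)
Raise to the power 3: (w^-9) · (u^-3)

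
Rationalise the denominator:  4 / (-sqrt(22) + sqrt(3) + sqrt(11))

(8*sqrt(22) + 14*sqrt(11) + 30*sqrt(3) + 22*sqrt(6))/17

Group as (sqrt(3) + sqrt(11)) - sqrt(22); multiply by (sqrt(3) + sqrt(11)) + sqrt(22), then rationalise the remaining surd.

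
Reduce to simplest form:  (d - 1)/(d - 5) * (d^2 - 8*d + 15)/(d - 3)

d - 1

Factor: d^2 - 8*d + 15 = (d - 3)*(d - 5)
Cancel the common factors (d - 5), (d - 3).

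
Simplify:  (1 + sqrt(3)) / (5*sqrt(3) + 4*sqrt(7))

(-15 - 5*sqrt(3) + 4*sqrt(7) + 4*sqrt(21))/37

Multiply numerator and denominator by -4*sqrt(7) + 5*sqrt(3).
Denominator becomes -37; numerator becomes -4*sqrt(21) - 4*sqrt(7) + 5*sqrt(3) + 15.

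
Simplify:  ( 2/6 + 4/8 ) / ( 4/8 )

Numerator: 2/6 + 4/8 = 5/6
Denominator: 4/8 = 1/2
Divide: (5/6) · (2) = 5/3

5/3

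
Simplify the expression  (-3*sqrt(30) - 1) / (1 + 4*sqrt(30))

(-359 - sqrt(30))/479

Multiply numerator and denominator by -4*sqrt(30) + 1.
Denominator becomes -479; numerator becomes sqrt(30) + 359.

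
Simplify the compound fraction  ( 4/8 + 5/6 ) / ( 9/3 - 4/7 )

Numerator: 4/8 + 5/6 = 4/3
Denominator: 9/3 - 4/7 = 17/7
Divide: (4/3) · (7/17) = 28/51

28/51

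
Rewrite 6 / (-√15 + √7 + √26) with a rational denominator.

Group as (√7 + √26) - √15; multiply by (√7 + √26) + √15, then rationalise the remaining surd.

(-27*√15 - 6*√26 + 51*√7 + 3*√2730)/101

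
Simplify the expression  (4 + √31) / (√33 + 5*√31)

Multiply numerator and denominator by -√33 + 5*√31.
Denominator becomes 742; numerator becomes -√1023 - 4*√33 + 20*√31 + 155.

(-√1023 - 4*√33 + 20*√31 + 155)/742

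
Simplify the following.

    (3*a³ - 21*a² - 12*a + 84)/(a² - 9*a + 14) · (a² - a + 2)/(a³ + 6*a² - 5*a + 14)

Factor: 3*a³ - 21*a² - 12*a + 84 = 3·(a + 2)·(a - 7)·(a - 2);  a² - 9*a + 14 = (a - 2)·(a - 7);  a³ + 6*a² - 5*a + 14 = (a² - a + 2)·(a + 7)
Cancel the common factors (a² - a + 2), (a - 2), (a - 7).

(3*a + 6)/(a + 7)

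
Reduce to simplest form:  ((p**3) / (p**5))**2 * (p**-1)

Inside the bracket: (p**-2)
Raise to the power 2: (p**-4)
Multiply by (p**-1): add exponents.

p**(-5)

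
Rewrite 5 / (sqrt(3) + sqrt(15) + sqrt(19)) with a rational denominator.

(-30*sqrt(95) - 5*sqrt(19) + 35*sqrt(15) + 155*sqrt(3))/179

Group as (sqrt(3) + sqrt(19)) + sqrt(15); multiply by (sqrt(3) + sqrt(19)) - sqrt(15), then rationalise the remaining surd.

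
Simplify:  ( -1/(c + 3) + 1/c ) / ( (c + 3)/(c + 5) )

(3*c + 15)/(c^3 + 6*c^2 + 9*c)

Numerator: -1/(c + 3) + 1/c = 3/(c^2 + 3*c)
Denominator: (c + 3)/(c + 5) = (c + 3)/(c + 5)
Divide: (3/(c^2 + 3*c)) · ((c + 5)/(c + 3)) = (3*c + 15)/(c^3 + 6*c^2 + 9*c)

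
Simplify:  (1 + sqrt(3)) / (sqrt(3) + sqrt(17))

(-3 - sqrt(3) + sqrt(17) + sqrt(51))/14

Multiply numerator and denominator by -sqrt(17) + sqrt(3).
Denominator becomes -14; numerator becomes -sqrt(51) - sqrt(17) + sqrt(3) + 3.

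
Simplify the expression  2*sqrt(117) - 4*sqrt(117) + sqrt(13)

-5*sqrt(13)

2*sqrt(117) = 6*sqrt(13); 4*sqrt(117) = 12*sqrt(13); sqrt(13) = sqrt(13)
Combine: (6 - 12 + 1)·sqrt(13) = -5*sqrt(13)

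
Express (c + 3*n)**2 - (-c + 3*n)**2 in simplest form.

Only the odd-power cross terms survive.

12*c*n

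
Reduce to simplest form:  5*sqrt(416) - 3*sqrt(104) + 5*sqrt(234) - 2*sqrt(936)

17*sqrt(26)

5*sqrt(416) = 20*sqrt(26); 3*sqrt(104) = 6*sqrt(26); 5*sqrt(234) = 15*sqrt(26); 2*sqrt(936) = 12*sqrt(26)
Combine: (20 - 6 + 15 - 12)·sqrt(26) = 17*sqrt(26)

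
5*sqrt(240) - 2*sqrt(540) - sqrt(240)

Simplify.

5*sqrt(240) = 20*sqrt(15); 2*sqrt(540) = 12*sqrt(15); sqrt(240) = 4*sqrt(15)
Combine: (20 - 12 - 4)·sqrt(15) = 4*sqrt(15)

4*sqrt(15)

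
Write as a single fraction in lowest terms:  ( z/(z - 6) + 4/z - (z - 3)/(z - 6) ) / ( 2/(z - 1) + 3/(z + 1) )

(7*z³ - 24*z² - 7*z + 24)/(5*z³ - 31*z² + 6*z)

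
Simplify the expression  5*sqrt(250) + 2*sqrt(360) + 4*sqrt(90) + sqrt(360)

5*sqrt(250) = 25*sqrt(10); 2*sqrt(360) = 12*sqrt(10); 4*sqrt(90) = 12*sqrt(10); sqrt(360) = 6*sqrt(10)
Combine: (25 + 12 + 12 + 6)·sqrt(10) = 55*sqrt(10)

55*sqrt(10)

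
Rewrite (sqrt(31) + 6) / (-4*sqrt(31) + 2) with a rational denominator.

(-13*sqrt(31) - 68)/246

Multiply numerator and denominator by 2 + 4*sqrt(31).
Denominator becomes -492; numerator becomes 136 + 26*sqrt(31).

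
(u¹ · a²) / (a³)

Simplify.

Quotient: u¹ · (a^-1)

u/a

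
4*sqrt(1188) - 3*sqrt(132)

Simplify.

18*sqrt(33)

4*sqrt(1188) = 24*sqrt(33); 3*sqrt(132) = 6*sqrt(33)
Combine: (24 - 6)·sqrt(33) = 18*sqrt(33)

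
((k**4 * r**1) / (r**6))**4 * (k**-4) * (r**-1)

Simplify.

k**12/r**21

Inside the bracket: k**4 * (r**-5)
Raise to the power 4: k**16 * (r**-20)
Multiply by (k**-4) * (r**-1): add exponents.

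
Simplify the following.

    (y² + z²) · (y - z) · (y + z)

y⁴ - z⁴

Pair the conjugate factors: (y+z)(y-z) = y² - z², then repeat with the next factor.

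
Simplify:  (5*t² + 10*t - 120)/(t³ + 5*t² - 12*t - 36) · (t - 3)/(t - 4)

Factor: 5*t² + 10*t - 120 = 5·(t + 6)·(t - 4);  t³ + 5*t² - 12*t - 36 = (t - 3)·(t + 2)·(t + 6)
Cancel the common factors (t - 4), (t - 3), (t + 6).

5/(t + 2)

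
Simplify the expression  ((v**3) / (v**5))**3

Inside the bracket: (v**-2)
Raise to the power 3: (v**-6)

v**(-6)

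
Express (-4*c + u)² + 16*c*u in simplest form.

After expansion: 16*c² + 8*c*u + u² — a perfect-square trinomial.

(4*c + u)²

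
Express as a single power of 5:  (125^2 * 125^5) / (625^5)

5^1

125^2 = 5^6; 125^5 = 5^15; 625^5 = 5^20
Combine exponents: 5^1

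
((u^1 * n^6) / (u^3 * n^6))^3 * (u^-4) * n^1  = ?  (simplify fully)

Inside the bracket: (u^-2)
Raise to the power 3: (u^-6)
Multiply by (u^-4) * n^1: add exponents.

n/u^10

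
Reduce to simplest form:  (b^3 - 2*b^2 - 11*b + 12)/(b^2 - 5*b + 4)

Factor: b^3 - 2*b^2 - 11*b + 12 = (b + 3)*(b - 1)*(b - 4);  b^2 - 5*b + 4 = (b - 1)*(b - 4)
Cancel the common factors (b - 4), (b - 1).

b + 3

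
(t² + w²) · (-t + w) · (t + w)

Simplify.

(w+t)(w-t) = -t² + w²; continue pairing.

-t⁴ + w⁴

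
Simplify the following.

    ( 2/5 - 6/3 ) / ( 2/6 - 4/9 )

Numerator: 2/5 - 6/3 = -8/5
Denominator: 2/6 - 4/9 = -1/9
Divide: (-8/5) · (-9) = 72/5

72/5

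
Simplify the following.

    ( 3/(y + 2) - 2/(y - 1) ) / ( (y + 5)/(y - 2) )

Numerator: 3/(y + 2) - 2/(y - 1) = (y - 7)/(y² + y - 2)
Denominator: (y + 5)/(y - 2) = (y + 5)/(y - 2)
Divide: ((y - 7)/(y² + y - 2)) · ((y - 2)/(y + 5)) = (y² - 9*y + 14)/(y³ + 6*y² + 3*y - 10)

(y² - 9*y + 14)/(y³ + 6*y² + 3*y - 10)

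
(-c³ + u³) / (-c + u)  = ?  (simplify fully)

Factor as (a-b)(a^2+ab+b^2) with a=u, b=c.

c² + c*u + u²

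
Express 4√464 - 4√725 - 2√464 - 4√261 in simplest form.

-24*√29

4√464 = 16*√29; 4√725 = 20*√29; 2√464 = 8*√29; 4√261 = 12*√29
Combine: (16 - 20 - 8 - 12)·√29 = -24*√29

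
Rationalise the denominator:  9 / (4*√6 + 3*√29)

(-12*√6 + 9*√29)/55

Multiply numerator and denominator by -4*√6 + 3*√29.
Denominator becomes 165; numerator becomes -36*√6 + 27*√29.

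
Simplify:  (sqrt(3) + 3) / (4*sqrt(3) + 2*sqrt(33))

(-2*sqrt(3) - 2 + sqrt(11) + sqrt(33))/14

Multiply numerator and denominator by -2*sqrt(33) + 4*sqrt(3).
Denominator becomes -84; numerator becomes -6*sqrt(33) - 6*sqrt(11) + 12 + 12*sqrt(3).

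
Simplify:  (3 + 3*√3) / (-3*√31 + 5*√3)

Multiply numerator and denominator by 5*√3 + 3*√31.
Denominator becomes -204; numerator becomes 15*√3 + 45 + 9*√31 + 9*√93.

(-3*√93 - 3*√31 - 15 - 5*√3)/68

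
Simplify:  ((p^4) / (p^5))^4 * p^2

Inside the bracket: (p^-1)
Raise to the power 4: (p^-4)
Multiply by p^2: add exponents.

p^(-2)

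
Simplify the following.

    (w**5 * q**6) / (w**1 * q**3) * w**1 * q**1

Quotient: w**4 * q**3
Multiply by w**1 * q**1: add exponents.

q**4*w**5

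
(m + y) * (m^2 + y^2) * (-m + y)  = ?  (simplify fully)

-m^4 + y^4

Pair the conjugate factors: (y+m)(y-m) = -m^2 + y^2, then repeat with the next factor.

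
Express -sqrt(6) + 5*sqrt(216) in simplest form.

sqrt(6) = sqrt(6); 5*sqrt(216) = 30*sqrt(6)
Combine: (-1 + 30)·sqrt(6) = 29*sqrt(6)

29*sqrt(6)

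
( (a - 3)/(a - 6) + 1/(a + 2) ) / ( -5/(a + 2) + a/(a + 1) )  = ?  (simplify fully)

(a³ + a² - 12*a - 12)/(a³ - 9*a² + 13*a + 30)

Numerator: (a - 3)/(a - 6) + 1/(a + 2) = (a² - 12)/(a² - 4*a - 12)
Denominator: -5/(a + 2) + a/(a + 1) = (a² - 3*a - 5)/(a² + 3*a + 2)
Divide: ((a² - 12)/(a² - 4*a - 12)) · ((a² + 3*a + 2)/(a² - 3*a - 5)) = (a³ + a² - 12*a - 12)/(a³ - 9*a² + 13*a + 30)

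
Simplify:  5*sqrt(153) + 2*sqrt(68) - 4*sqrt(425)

-sqrt(17)

5*sqrt(153) = 15*sqrt(17); 2*sqrt(68) = 4*sqrt(17); 4*sqrt(425) = 20*sqrt(17)
Combine: (15 + 4 - 20)·sqrt(17) = -sqrt(17)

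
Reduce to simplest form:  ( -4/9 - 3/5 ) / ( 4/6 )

Numerator: -4/9 - 3/5 = -47/45
Denominator: 4/6 = 2/3
Divide: (-47/45) · (3/2) = -47/30

-47/30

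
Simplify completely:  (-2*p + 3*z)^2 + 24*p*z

(2*p + 3*z)^2

After expansion: 4*p^2 + 12*p*z + 9*z^2 — a perfect-square trinomial.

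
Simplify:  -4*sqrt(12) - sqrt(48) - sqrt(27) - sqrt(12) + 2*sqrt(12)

4*sqrt(12) = 8*sqrt(3); sqrt(48) = 4*sqrt(3); sqrt(27) = 3*sqrt(3); sqrt(12) = 2*sqrt(3); 2*sqrt(12) = 4*sqrt(3)
Combine: (-8 - 4 - 3 - 2 + 4)·sqrt(3) = -13*sqrt(3)

-13*sqrt(3)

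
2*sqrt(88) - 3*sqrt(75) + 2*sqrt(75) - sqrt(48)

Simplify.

-9*sqrt(3) + 4*sqrt(22)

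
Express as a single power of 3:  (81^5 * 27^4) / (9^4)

3^24

81^5 = 3^20; 27^4 = 3^12; 9^4 = 3^8
Combine exponents: 3^24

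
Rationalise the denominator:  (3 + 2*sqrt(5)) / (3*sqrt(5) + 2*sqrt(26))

Multiply numerator and denominator by -2*sqrt(26) + 3*sqrt(5).
Denominator becomes -59; numerator becomes -4*sqrt(130) - 6*sqrt(26) + 9*sqrt(5) + 30.

(-30 - 9*sqrt(5) + 6*sqrt(26) + 4*sqrt(130))/59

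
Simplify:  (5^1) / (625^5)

5^(-19)

5^1 = 5^1; 625^5 = 5^20
Combine exponents: 5^(-19)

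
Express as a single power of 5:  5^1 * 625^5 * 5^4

5^1 = 5^1; 625^5 = 5^20; 5^4 = 5^4
Combine exponents: 5^25

5^25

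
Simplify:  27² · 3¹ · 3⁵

3^12

27² = 3^6; 3¹ = 3^1; 3⁵ = 3^5
Combine exponents: 3^12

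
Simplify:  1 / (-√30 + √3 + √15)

Group as (√3 + √15) - √30; multiply by (√3 + √15) + √30, then rationalise the remaining surd.

(2*√30 + 3*√15 + 7*√3 + 5*√6)/6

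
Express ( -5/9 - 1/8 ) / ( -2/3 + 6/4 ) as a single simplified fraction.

-49/60

Numerator: -5/9 - 1/8 = -49/72
Denominator: -2/3 + 6/4 = 5/6
Divide: (-49/72) · (6/5) = -49/60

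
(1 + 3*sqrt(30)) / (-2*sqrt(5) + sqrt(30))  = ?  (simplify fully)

Multiply numerator and denominator by 2*sqrt(5) + sqrt(30).
Denominator becomes 10; numerator becomes 2*sqrt(5) + sqrt(30) + 30*sqrt(6) + 90.

(2*sqrt(5) + sqrt(30) + 30*sqrt(6) + 90)/10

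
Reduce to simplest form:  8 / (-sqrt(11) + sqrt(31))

Multiply numerator and denominator by sqrt(11) + sqrt(31).
Denominator becomes 20; numerator becomes 8*sqrt(11) + 8*sqrt(31).

(2*sqrt(11) + 2*sqrt(31))/5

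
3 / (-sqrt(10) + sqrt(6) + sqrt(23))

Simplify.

Group as (sqrt(6) + sqrt(23)) - sqrt(10); multiply by (sqrt(6) + sqrt(23)) + sqrt(10), then rationalise the remaining surd.

(-57*sqrt(10) - 21*sqrt(23) + 81*sqrt(6) + 12*sqrt(345))/191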